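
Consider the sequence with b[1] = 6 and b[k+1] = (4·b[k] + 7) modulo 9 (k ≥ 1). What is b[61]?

b[1] = 6, b[2] = 4, b[3] = 5, b[4] = 0, b[5] = 7, b[6] = 8, b[7] = 3, b[8] = 1, b[9] = 2, b[10] = 6.
The sequence repeats with period 9.
So b[61] = b[1 + ((61-1) mod 9)] = b[7] = 3.

3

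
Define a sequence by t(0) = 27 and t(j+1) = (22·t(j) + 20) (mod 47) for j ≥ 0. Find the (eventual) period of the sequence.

46

t(0) = 27, t(1) = 3, t(2) = 39, t(3) = 32, t(4) = 19, t(5) = 15, t(6) = 21, t(7) = 12, t(8) = 2, t(9) = 17, t(10) = 18, t(11) = 40, t(12) = 7, t(13) = 33, t(14) = 41, t(15) = 29, t(16) = 0, t(17) = 20, t(18) = 37, t(19) = 35, t(20) = 38, t(21) = 10, t(22) = 5, t(23) = 36, t(24) = 13, t(25) = 24, t(26) = 31, t(27) = 44, t(28) = 1, t(29) = 42, t(30) = 4, t(31) = 14, t(32) = 46, t(33) = 45, t(34) = 23, t(35) = 9, t(36) = 30, t(37) = 22, t(38) = 34, t(39) = 16, t(40) = 43, t(41) = 26, t(42) = 28, t(43) = 25, t(44) = 6, t(45) = 11, t(46) = 27.
The sequence repeats with period 46.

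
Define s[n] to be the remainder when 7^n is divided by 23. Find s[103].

s[0] = 1,  s[1] = 7,  s[2] = 3,  s[3] = 21,  s[4] = 9,  s[5] = 17,  s[6] = 4,  s[7] = 5,  s[8] = 12,  s[9] = 15,  s[10] = 13,  s[11] = 22,  s[12] = 16,  s[13] = 20,  s[14] = 2,  s[15] = 14,  s[16] = 6,  s[17] = 19,  s[18] = 18,  s[19] = 11,  s[20] = 8,  s[21] = 10,  s[22] = 1.
Since s[22] = s[0] = 1, the sequence is periodic with period 22.
So s[103] = s[0 + ((103-0) mod 22)] = s[15] = 14.

14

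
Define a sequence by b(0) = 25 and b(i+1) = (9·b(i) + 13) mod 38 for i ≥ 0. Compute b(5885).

Listing terms: b(0) = 25, b(1) = 10, b(2) = 27, b(3) = 28, b(4) = 37, b(5) = 4, b(6) = 11, b(7) = 36, b(8) = 33, b(9) = 6, b(10) = 29, b(11) = 8, b(12) = 9, b(13) = 18, b(14) = 23, b(15) = 30, b(16) = 17, b(17) = 14, b(18) = 25.
The sequence repeats with period 18.
(5885 - 0) mod 18 = 17, so b(5885) = b(17) = 14.

14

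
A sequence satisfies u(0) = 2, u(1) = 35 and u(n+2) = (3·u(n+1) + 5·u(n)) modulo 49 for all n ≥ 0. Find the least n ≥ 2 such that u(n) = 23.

Listing terms: u(0) = 2,  u(1) = 35,  u(2) = 17,  u(3) = 30,  u(4) = 28,  u(5) = 38,  u(6) = 9,  u(7) = 21,  u(8) = 10,  u(9) = 37,  u(10) = 14,  u(11) = 31,  u(12) = 16,  u(13) = 7,  u(14) = 3,  u(15) = 44,  u(16) = 0,  u(17) = 24,  u(18) = 23,  u(19) = 42,  u(20) = 45,  u(21) = 2,  u(22) = 35.
Since (u(21), u(22)) = (u(0), u(1)) = (2, 35) (two consecutive terms determine the rest), the sequence is periodic with period 21.
The value 23 first appears (with n ≥ 2) at u(18).

18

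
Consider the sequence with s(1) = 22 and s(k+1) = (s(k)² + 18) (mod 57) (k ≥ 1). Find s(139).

We have s(1) = 22,  s(2) = 46,  s(3) = 25,  s(4) = 16,  s(5) = 46.
Since s(5) = s(2) = 46, the sequence is eventually periodic: after a pre-period of length 1 it cycles with period 3.
For k ≥ 2, s(k) depends only on (k - 2) mod 3. (139 - 2) mod 3 = 2, so s(139) = s(4) = 16.

16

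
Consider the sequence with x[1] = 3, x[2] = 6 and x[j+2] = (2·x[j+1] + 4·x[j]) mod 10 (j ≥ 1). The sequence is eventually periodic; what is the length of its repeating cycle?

5

x[1] = 3,  x[2] = 6,  x[3] = 4,  x[4] = 2,  x[5] = 0,  x[6] = 8,  x[7] = 6,  x[8] = 4.
Since (x[7], x[8]) = (x[2], x[3]) = (6, 4) (two consecutive terms determine the rest), the sequence is eventually periodic: after a pre-period of length 1 it cycles with period 5.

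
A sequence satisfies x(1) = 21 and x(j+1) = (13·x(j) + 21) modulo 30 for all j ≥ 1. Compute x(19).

3

Computing terms: x(1) = 21, x(2) = 24, x(3) = 3, x(4) = 0, x(5) = 21.
The sequence repeats with period 4.
So x(19) = x(1 + ((19-1) mod 4)) = x(3) = 3.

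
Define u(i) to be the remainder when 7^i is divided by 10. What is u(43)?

3

We have u(1) = 7; u(2) = 9; u(3) = 3; u(4) = 1; u(5) = 7.
Since u(5) = u(1) = 7, the sequence is periodic with period 4.
(43 - 1) mod 4 = 2, so u(43) = u(3) = 3.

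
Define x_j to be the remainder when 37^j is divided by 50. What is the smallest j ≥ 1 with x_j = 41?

We have x_0 = 1,  x_1 = 37,  x_2 = 19,  x_3 = 3,  x_4 = 11,  x_5 = 7,  x_6 = 9,  x_7 = 33,  x_8 = 21,  x_9 = 27,  x_{10} = 49,  x_{11} = 13,  x_{12} = 31,  x_{13} = 47,  x_{14} = 39,  x_{15} = 43,  x_{16} = 41,  x_{17} = 17,  x_{18} = 29,  x_{19} = 23,  x_{20} = 1.
Since x_{20} = x_0 = 1, the sequence is periodic with period 20.
The value 41 first appears (with j ≥ 1) at x_{16}.

16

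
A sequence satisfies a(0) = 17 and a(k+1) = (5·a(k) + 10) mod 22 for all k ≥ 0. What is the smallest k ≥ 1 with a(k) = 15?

3

Listing terms: a(0) = 17,  a(1) = 7,  a(2) = 1,  a(3) = 15,  a(4) = 19,  a(5) = 17.
The sequence repeats with period 5.
The value 15 first appears (with k ≥ 1) at a(3).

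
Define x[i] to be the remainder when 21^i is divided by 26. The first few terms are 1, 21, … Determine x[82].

Listing terms: x[0] = 1; x[1] = 21; x[2] = 25; x[3] = 5; x[4] = 1.
Since x[4] = x[0] = 1, the sequence is periodic with period 4.
So x[82] = x[0 + ((82-0) mod 4)] = x[2] = 25.

25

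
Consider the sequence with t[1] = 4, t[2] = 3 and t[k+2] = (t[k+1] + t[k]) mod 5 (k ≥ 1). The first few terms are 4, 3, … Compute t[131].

We have t[1] = 4; t[2] = 3; t[3] = 2; t[4] = 0; t[5] = 2; t[6] = 2; t[7] = 4; t[8] = 1; t[9] = 0; t[10] = 1; t[11] = 1; t[12] = 2; t[13] = 3; t[14] = 0; t[15] = 3; t[16] = 3; t[17] = 1; t[18] = 4; t[19] = 0; t[20] = 4; t[21] = 4; t[22] = 3.
The sequence repeats with period 20.
So t[131] = t[1 + ((131-1) mod 20)] = t[11] = 1.

1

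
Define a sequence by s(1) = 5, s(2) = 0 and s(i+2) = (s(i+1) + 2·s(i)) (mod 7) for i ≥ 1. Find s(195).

3

Computing terms: s(1) = 5,  s(2) = 0,  s(3) = 3,  s(4) = 3,  s(5) = 2,  s(6) = 1,  s(7) = 5,  s(8) = 0.
The sequence repeats with period 6.
(195 - 1) mod 6 = 2, so s(195) = s(3) = 3.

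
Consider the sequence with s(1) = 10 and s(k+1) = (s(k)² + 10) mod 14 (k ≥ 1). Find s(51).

0

s(1) = 10; s(2) = 12; s(3) = 0; s(4) = 10.
The sequence repeats with period 3.
(51 - 1) mod 3 = 2, so s(51) = s(3) = 0.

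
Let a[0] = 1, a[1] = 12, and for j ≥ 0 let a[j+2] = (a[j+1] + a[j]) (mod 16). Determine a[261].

5

Computing terms: a[0] = 1,  a[1] = 12,  a[2] = 13,  a[3] = 9,  a[4] = 6,  a[5] = 15,  a[6] = 5,  a[7] = 4,  a[8] = 9,  a[9] = 13,  a[10] = 6,  a[11] = 3,  a[12] = 9,  a[13] = 12,  a[14] = 5,  a[15] = 1,  a[16] = 6,  a[17] = 7,  a[18] = 13,  a[19] = 4,  a[20] = 1,  a[21] = 5,  a[22] = 6,  a[23] = 11,  a[24] = 1,  a[25] = 12.
Since (a[24], a[25]) = (a[0], a[1]) = (1, 12) (two consecutive terms determine the rest), the sequence is periodic with period 24.
So a[261] = a[0 + ((261-0) mod 24)] = a[21] = 5.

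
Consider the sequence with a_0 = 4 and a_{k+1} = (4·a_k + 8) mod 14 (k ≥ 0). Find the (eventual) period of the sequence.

3

a_0 = 4, a_1 = 10, a_2 = 6, a_3 = 4.
Since a_3 = a_0 = 4, the sequence is periodic with period 3.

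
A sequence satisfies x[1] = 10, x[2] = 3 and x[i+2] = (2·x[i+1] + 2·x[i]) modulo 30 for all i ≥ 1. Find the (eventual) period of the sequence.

Computing terms: x[1] = 10, x[2] = 3, x[3] = 26, x[4] = 28, x[5] = 18, x[6] = 2, x[7] = 10, x[8] = 24, x[9] = 8, x[10] = 4, x[11] = 24, x[12] = 26, x[13] = 10, x[14] = 12, x[15] = 14, x[16] = 22, x[17] = 12, x[18] = 8, x[19] = 10, x[20] = 6, x[21] = 2, x[22] = 16, x[23] = 6, x[24] = 14, x[25] = 10, x[26] = 18, x[27] = 26, x[28] = 28.
Since (x[27], x[28]) = (x[3], x[4]) = (26, 28) (two consecutive terms determine the rest), the sequence is eventually periodic: after a pre-period of length 2 it cycles with period 24.

24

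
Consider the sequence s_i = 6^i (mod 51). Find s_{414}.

9

Computing terms: s_0 = 1, s_1 = 6, s_2 = 36, s_3 = 12, s_4 = 21, s_5 = 24, s_6 = 42, s_7 = 48, s_8 = 33, s_9 = 45, s_{10} = 15, s_{11} = 39, s_{12} = 30, s_{13} = 27, s_{14} = 9, s_{15} = 3, s_{16} = 18, s_{17} = 6.
Since s_{17} = s_1 = 6, the sequence is eventually periodic: after a pre-period of length 1 it cycles with period 16.
For i ≥ 1, s_i depends only on (i - 1) mod 16. (414 - 1) mod 16 = 13, so s_{414} = s_{14} = 9.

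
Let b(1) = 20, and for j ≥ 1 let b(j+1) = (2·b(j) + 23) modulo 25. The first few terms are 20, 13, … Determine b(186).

Computing terms: b(1) = 20; b(2) = 13; b(3) = 24; b(4) = 21; b(5) = 15; b(6) = 3; b(7) = 4; b(8) = 6; b(9) = 10; b(10) = 18; b(11) = 9; b(12) = 16; b(13) = 5; b(14) = 8; b(15) = 14; b(16) = 1; b(17) = 0; b(18) = 23; b(19) = 19; b(20) = 11; b(21) = 20.
Since b(21) = b(1) = 20, the sequence is periodic with period 20.
(186 - 1) mod 20 = 5, so b(186) = b(6) = 3.

3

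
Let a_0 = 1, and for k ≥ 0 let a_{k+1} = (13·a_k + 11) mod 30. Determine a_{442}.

We have a_0 = 1; a_1 = 24; a_2 = 23; a_3 = 10; a_4 = 21; a_5 = 14; a_6 = 13; a_7 = 0; a_8 = 11; a_9 = 4; a_{10} = 3; a_{11} = 20; a_{12} = 1.
The sequence repeats with period 12.
(442 - 0) mod 12 = 10, so a_{442} = a_{10} = 3.

3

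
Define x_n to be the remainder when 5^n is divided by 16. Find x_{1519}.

13

Listing terms: x_0 = 1,  x_1 = 5,  x_2 = 9,  x_3 = 13,  x_4 = 1.
Since x_4 = x_0 = 1, the sequence is periodic with period 4.
So x_{1519} = x_{0 + ((1519-0) mod 4)} = x_3 = 13.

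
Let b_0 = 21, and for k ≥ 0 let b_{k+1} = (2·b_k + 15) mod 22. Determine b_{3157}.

Computing terms: b_0 = 21,  b_1 = 13,  b_2 = 19,  b_3 = 9,  b_4 = 11,  b_5 = 15,  b_6 = 1,  b_7 = 17,  b_8 = 5,  b_9 = 3,  b_{10} = 21.
Since b_{10} = b_0 = 21, the sequence is periodic with period 10.
(3157 - 0) mod 10 = 7, so b_{3157} = b_7 = 17.

17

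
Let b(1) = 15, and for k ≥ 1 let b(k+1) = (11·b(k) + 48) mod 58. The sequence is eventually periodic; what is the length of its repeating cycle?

28

Computing terms: b(1) = 15; b(2) = 39; b(3) = 13; b(4) = 17; b(5) = 3; b(6) = 23; b(7) = 11; b(8) = 53; b(9) = 51; b(10) = 29; b(11) = 19; b(12) = 25; b(13) = 33; b(14) = 5; b(15) = 45; b(16) = 21; b(17) = 47; b(18) = 43; b(19) = 57; b(20) = 37; b(21) = 49; b(22) = 7; b(23) = 9; b(24) = 31; b(25) = 41; b(26) = 35; b(27) = 27; b(28) = 55; b(29) = 15.
Since b(29) = b(1) = 15, the sequence is periodic with period 28.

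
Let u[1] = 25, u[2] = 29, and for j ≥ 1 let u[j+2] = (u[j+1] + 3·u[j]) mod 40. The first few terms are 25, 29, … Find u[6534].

36

Listing terms: u[1] = 25; u[2] = 29; u[3] = 24; u[4] = 31; u[5] = 23; u[6] = 36; u[7] = 25; u[8] = 13; u[9] = 8; u[10] = 7; u[11] = 31; u[12] = 12; u[13] = 25; u[14] = 21; u[15] = 16; u[16] = 39; u[17] = 7; u[18] = 4; u[19] = 25; u[20] = 37; u[21] = 32; u[22] = 23; u[23] = 39; u[24] = 28; u[25] = 25; u[26] = 29.
The sequence repeats with period 24.
So u[6534] = u[1 + ((6534-1) mod 24)] = u[6] = 36.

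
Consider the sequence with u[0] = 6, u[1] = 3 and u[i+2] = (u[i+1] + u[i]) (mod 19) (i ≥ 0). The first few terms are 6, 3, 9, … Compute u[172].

Listing terms: u[0] = 6, u[1] = 3, u[2] = 9, u[3] = 12, u[4] = 2, u[5] = 14, u[6] = 16, u[7] = 11, u[8] = 8, u[9] = 0, u[10] = 8, u[11] = 8, u[12] = 16, u[13] = 5, u[14] = 2, u[15] = 7, u[16] = 9, u[17] = 16, u[18] = 6, u[19] = 3.
Since (u[18], u[19]) = (u[0], u[1]) = (6, 3) (two consecutive terms determine the rest), the sequence is periodic with period 18.
(172 - 0) mod 18 = 10, so u[172] = u[10] = 8.

8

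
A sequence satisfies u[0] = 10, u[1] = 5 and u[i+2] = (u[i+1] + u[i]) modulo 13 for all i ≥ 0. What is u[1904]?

Computing terms: u[0] = 10,  u[1] = 5,  u[2] = 2,  u[3] = 7,  u[4] = 9,  u[5] = 3,  u[6] = 12,  u[7] = 2,  u[8] = 1,  u[9] = 3,  u[10] = 4,  u[11] = 7,  u[12] = 11,  u[13] = 5,  u[14] = 3,  u[15] = 8,  u[16] = 11,  u[17] = 6,  u[18] = 4,  u[19] = 10,  u[20] = 1,  u[21] = 11,  u[22] = 12,  u[23] = 10,  u[24] = 9,  u[25] = 6,  u[26] = 2,  u[27] = 8,  u[28] = 10,  u[29] = 5.
The sequence repeats with period 28.
So u[1904] = u[0 + ((1904-0) mod 28)] = u[0] = 10.

10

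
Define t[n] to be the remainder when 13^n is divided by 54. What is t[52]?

31

t[0] = 1, t[1] = 13, t[2] = 7, t[3] = 37, t[4] = 49, t[5] = 43, t[6] = 19, t[7] = 31, t[8] = 25, t[9] = 1.
The sequence repeats with period 9.
(52 - 0) mod 9 = 7, so t[52] = t[7] = 31.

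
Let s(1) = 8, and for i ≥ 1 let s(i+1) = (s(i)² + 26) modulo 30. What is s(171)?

Computing terms: s(1) = 8, s(2) = 0, s(3) = 26, s(4) = 12, s(5) = 20, s(6) = 6, s(7) = 2, s(8) = 0.
Since s(8) = s(2) = 0, the sequence is eventually periodic: after a pre-period of length 1 it cycles with period 6.
For i ≥ 2, s(i) depends only on (i - 2) mod 6. (171 - 2) mod 6 = 1, so s(171) = s(3) = 26.

26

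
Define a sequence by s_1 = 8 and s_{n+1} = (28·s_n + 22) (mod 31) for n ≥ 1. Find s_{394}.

0

Listing terms: s_1 = 8; s_2 = 29; s_3 = 28; s_4 = 0; s_5 = 22; s_6 = 18; s_7 = 30; s_8 = 25; s_9 = 9; s_{10} = 26; s_{11} = 6; s_{12} = 4; s_{13} = 10; s_{14} = 23; s_{15} = 15; s_{16} = 8.
The sequence repeats with period 15.
(394 - 1) mod 15 = 3, so s_{394} = s_4 = 0.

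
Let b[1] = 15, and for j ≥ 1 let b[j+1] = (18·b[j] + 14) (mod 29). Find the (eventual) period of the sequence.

We have b[1] = 15,  b[2] = 23,  b[3] = 22,  b[4] = 4,  b[5] = 28,  b[6] = 25,  b[7] = 0,  b[8] = 14,  b[9] = 5,  b[10] = 17,  b[11] = 1,  b[12] = 3,  b[13] = 10,  b[14] = 20,  b[15] = 26,  b[16] = 18,  b[17] = 19,  b[18] = 8,  b[19] = 13,  b[20] = 16,  b[21] = 12,  b[22] = 27,  b[23] = 7,  b[24] = 24,  b[25] = 11,  b[26] = 9,  b[27] = 2,  b[28] = 21,  b[29] = 15.
The sequence repeats with period 28.

28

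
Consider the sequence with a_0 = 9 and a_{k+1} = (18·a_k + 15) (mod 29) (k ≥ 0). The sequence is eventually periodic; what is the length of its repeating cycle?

Computing terms: a_0 = 9; a_1 = 3; a_2 = 11; a_3 = 10; a_4 = 21; a_5 = 16; a_6 = 13; a_7 = 17; a_8 = 2; a_9 = 22; a_{10} = 5; a_{11} = 18; a_{12} = 20; a_{13} = 27; a_{14} = 8; a_{15} = 14; a_{16} = 6; a_{17} = 7; a_{18} = 25; a_{19} = 1; a_{20} = 4; a_{21} = 0; a_{22} = 15; a_{23} = 24; a_{24} = 12; a_{25} = 28; a_{26} = 26; a_{27} = 19; a_{28} = 9.
The sequence repeats with period 28.

28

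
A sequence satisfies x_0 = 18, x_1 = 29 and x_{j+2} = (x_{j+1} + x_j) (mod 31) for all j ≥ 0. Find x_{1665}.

17

Computing terms: x_0 = 18; x_1 = 29; x_2 = 16; x_3 = 14; x_4 = 30; x_5 = 13; x_6 = 12; x_7 = 25; x_8 = 6; x_9 = 0; x_{10} = 6; x_{11} = 6; x_{12} = 12; x_{13} = 18; x_{14} = 30; x_{15} = 17; x_{16} = 16; x_{17} = 2; x_{18} = 18; x_{19} = 20; x_{20} = 7; x_{21} = 27; x_{22} = 3; x_{23} = 30; x_{24} = 2; x_{25} = 1; x_{26} = 3; x_{27} = 4; x_{28} = 7; x_{29} = 11; x_{30} = 18; x_{31} = 29.
Since (x_{30}, x_{31}) = (x_0, x_1) = (18, 29) (two consecutive terms determine the rest), the sequence is periodic with period 30.
So x_{1665} = x_{0 + ((1665-0) mod 30)} = x_{15} = 17.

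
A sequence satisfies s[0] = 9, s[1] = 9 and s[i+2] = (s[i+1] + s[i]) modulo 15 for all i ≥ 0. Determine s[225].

Computing terms: s[0] = 9, s[1] = 9, s[2] = 3, s[3] = 12, s[4] = 0, s[5] = 12, s[6] = 12, s[7] = 9, s[8] = 6, s[9] = 0, s[10] = 6, s[11] = 6, s[12] = 12, s[13] = 3, s[14] = 0, s[15] = 3, s[16] = 3, s[17] = 6, s[18] = 9, s[19] = 0, s[20] = 9, s[21] = 9.
Since (s[20], s[21]) = (s[0], s[1]) = (9, 9) (two consecutive terms determine the rest), the sequence is periodic with period 20.
(225 - 0) mod 20 = 5, so s[225] = s[5] = 12.

12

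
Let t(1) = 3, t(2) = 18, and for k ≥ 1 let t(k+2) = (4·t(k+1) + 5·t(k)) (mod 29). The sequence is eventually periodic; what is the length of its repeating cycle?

Computing terms: t(1) = 3, t(2) = 18, t(3) = 0, t(4) = 3, t(5) = 12, t(6) = 5, t(7) = 22, t(8) = 26, t(9) = 11, t(10) = 0, t(11) = 26, t(12) = 17, t(13) = 24, t(14) = 7, t(15) = 3, t(16) = 18.
The sequence repeats with period 14.

14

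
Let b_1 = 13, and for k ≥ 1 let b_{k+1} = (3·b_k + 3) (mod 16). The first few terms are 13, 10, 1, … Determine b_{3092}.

6

Listing terms: b_1 = 13,  b_2 = 10,  b_3 = 1,  b_4 = 6,  b_5 = 5,  b_6 = 2,  b_7 = 9,  b_8 = 14,  b_9 = 13.
Since b_9 = b_1 = 13, the sequence is periodic with period 8.
(3092 - 1) mod 8 = 3, so b_{3092} = b_4 = 6.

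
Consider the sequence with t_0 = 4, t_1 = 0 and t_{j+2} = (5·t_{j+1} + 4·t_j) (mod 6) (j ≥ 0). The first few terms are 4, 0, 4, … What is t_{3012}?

2

Computing terms: t_0 = 4, t_1 = 0, t_2 = 4, t_3 = 2, t_4 = 2, t_5 = 0, t_6 = 2, t_7 = 4, t_8 = 4, t_9 = 0.
The sequence repeats with period 8.
(3012 - 0) mod 8 = 4, so t_{3012} = t_4 = 2.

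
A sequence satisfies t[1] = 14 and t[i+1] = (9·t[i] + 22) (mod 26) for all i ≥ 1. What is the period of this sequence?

Listing terms: t[1] = 14; t[2] = 18; t[3] = 2; t[4] = 14.
The sequence repeats with period 3.

3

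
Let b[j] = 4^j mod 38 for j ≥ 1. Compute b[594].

We have b[1] = 4, b[2] = 16, b[3] = 26, b[4] = 28, b[5] = 36, b[6] = 30, b[7] = 6, b[8] = 24, b[9] = 20, b[10] = 4.
Since b[10] = b[1] = 4, the sequence is periodic with period 9.
So b[594] = b[1 + ((594-1) mod 9)] = b[9] = 20.

20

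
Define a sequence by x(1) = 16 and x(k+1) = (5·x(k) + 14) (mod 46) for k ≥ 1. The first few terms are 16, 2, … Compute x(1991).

x(1) = 16; x(2) = 2; x(3) = 24; x(4) = 42; x(5) = 40; x(6) = 30; x(7) = 26; x(8) = 6; x(9) = 44; x(10) = 4; x(11) = 34; x(12) = 0; x(13) = 14; x(14) = 38; x(15) = 20; x(16) = 22; x(17) = 32; x(18) = 36; x(19) = 10; x(20) = 18; x(21) = 12; x(22) = 28; x(23) = 16.
The sequence repeats with period 22.
So x(1991) = x(1 + ((1991-1) mod 22)) = x(11) = 34.

34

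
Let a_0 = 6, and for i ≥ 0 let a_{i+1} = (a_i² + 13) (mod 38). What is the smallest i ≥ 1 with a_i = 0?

4

We have a_0 = 6, a_1 = 11, a_2 = 20, a_3 = 33, a_4 = 0, a_5 = 13, a_6 = 30, a_7 = 1, a_8 = 14, a_9 = 19, a_{10} = 32, a_{11} = 11.
Since a_{11} = a_1 = 11, the sequence is eventually periodic: after a pre-period of length 1 it cycles with period 10.
The value 0 first appears (with i ≥ 1) at a_4.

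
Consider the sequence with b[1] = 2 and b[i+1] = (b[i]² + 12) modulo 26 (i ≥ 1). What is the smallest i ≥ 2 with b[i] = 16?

Listing terms: b[1] = 2,  b[2] = 16,  b[3] = 8,  b[4] = 24,  b[5] = 16.
Since b[5] = b[2] = 16, the sequence is eventually periodic: after a pre-period of length 1 it cycles with period 3.
The value 16 first appears (with i ≥ 2) at b[2].

2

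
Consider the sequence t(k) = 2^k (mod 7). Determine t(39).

1

t(1) = 2,  t(2) = 4,  t(3) = 1,  t(4) = 2.
The sequence repeats with period 3.
So t(39) = t(1 + ((39-1) mod 3)) = t(3) = 1.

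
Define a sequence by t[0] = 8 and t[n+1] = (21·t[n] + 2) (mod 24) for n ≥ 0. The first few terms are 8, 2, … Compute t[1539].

We have t[0] = 8; t[1] = 2; t[2] = 20; t[3] = 14; t[4] = 8.
The sequence repeats with period 4.
So t[1539] = t[0 + ((1539-0) mod 4)] = t[3] = 14.

14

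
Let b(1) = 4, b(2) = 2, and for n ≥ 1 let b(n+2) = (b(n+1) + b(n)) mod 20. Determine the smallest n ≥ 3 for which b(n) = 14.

b(1) = 4; b(2) = 2; b(3) = 6; b(4) = 8; b(5) = 14; b(6) = 2; b(7) = 16; b(8) = 18; b(9) = 14; b(10) = 12; b(11) = 6; b(12) = 18; b(13) = 4; b(14) = 2.
Since (b(13), b(14)) = (b(1), b(2)) = (4, 2) (two consecutive terms determine the rest), the sequence is periodic with period 12.
The value 14 first appears (with n ≥ 3) at b(5).

5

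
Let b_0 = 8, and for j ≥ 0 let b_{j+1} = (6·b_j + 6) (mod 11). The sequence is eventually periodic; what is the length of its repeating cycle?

Computing terms: b_0 = 8,  b_1 = 10,  b_2 = 0,  b_3 = 6,  b_4 = 9,  b_5 = 5,  b_6 = 3,  b_7 = 2,  b_8 = 7,  b_9 = 4,  b_{10} = 8.
Since b_{10} = b_0 = 8, the sequence is periodic with period 10.

10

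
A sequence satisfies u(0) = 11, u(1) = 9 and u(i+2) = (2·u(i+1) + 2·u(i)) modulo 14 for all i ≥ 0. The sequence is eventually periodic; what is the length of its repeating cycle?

u(0) = 11, u(1) = 9, u(2) = 12, u(3) = 0, u(4) = 10, u(5) = 6, u(6) = 4, u(7) = 6, u(8) = 6, u(9) = 10, u(10) = 4, u(11) = 0, u(12) = 8, u(13) = 2, u(14) = 6, u(15) = 2, u(16) = 2, u(17) = 8, u(18) = 6, u(19) = 0, u(20) = 12, u(21) = 10, u(22) = 2, u(23) = 10, u(24) = 10, u(25) = 12, u(26) = 2, u(27) = 0, u(28) = 4, u(29) = 8, u(30) = 10, u(31) = 8, u(32) = 8, u(33) = 4, u(34) = 10, u(35) = 0, u(36) = 6, u(37) = 12, u(38) = 8, u(39) = 12, u(40) = 12, u(41) = 6, u(42) = 8, u(43) = 0, u(44) = 2, u(45) = 4, u(46) = 12, u(47) = 4, u(48) = 4, u(49) = 2, u(50) = 12, u(51) = 0.
Since (u(50), u(51)) = (u(2), u(3)) = (12, 0) (two consecutive terms determine the rest), the sequence is eventually periodic: after a pre-period of length 2 it cycles with period 48.

48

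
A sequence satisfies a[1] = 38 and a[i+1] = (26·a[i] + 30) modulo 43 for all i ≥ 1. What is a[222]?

4

Listing terms: a[1] = 38,  a[2] = 29,  a[3] = 10,  a[4] = 32,  a[5] = 2,  a[6] = 39,  a[7] = 12,  a[8] = 41,  a[9] = 21,  a[10] = 17,  a[11] = 42,  a[12] = 4,  a[13] = 5,  a[14] = 31,  a[15] = 19,  a[16] = 8,  a[17] = 23,  a[18] = 26,  a[19] = 18,  a[20] = 25,  a[21] = 35,  a[22] = 37,  a[23] = 3,  a[24] = 22,  a[25] = 0,  a[26] = 30,  a[27] = 36,  a[28] = 20,  a[29] = 34,  a[30] = 11,  a[31] = 15,  a[32] = 33,  a[33] = 28,  a[34] = 27,  a[35] = 1,  a[36] = 13,  a[37] = 24,  a[38] = 9,  a[39] = 6,  a[40] = 14,  a[41] = 7,  a[42] = 40,  a[43] = 38.
The sequence repeats with period 42.
So a[222] = a[1 + ((222-1) mod 42)] = a[12] = 4.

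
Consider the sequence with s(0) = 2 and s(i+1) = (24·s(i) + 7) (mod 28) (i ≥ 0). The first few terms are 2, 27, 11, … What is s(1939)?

s(0) = 2; s(1) = 27; s(2) = 11; s(3) = 19; s(4) = 15; s(5) = 3; s(6) = 23; s(7) = 27.
Since s(7) = s(1) = 27, the sequence is eventually periodic: after a pre-period of length 1 it cycles with period 6.
For i ≥ 1, s(i) depends only on (i - 1) mod 6. (1939 - 1) mod 6 = 0, so s(1939) = s(1) = 27.

27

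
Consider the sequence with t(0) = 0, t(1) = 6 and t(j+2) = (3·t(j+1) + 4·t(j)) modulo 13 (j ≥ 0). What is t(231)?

0

Computing terms: t(0) = 0, t(1) = 6, t(2) = 5, t(3) = 0, t(4) = 7, t(5) = 8, t(6) = 0, t(7) = 6.
The sequence repeats with period 6.
So t(231) = t(0 + ((231-0) mod 6)) = t(3) = 0.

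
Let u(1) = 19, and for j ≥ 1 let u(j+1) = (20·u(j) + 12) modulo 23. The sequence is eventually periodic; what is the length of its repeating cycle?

22

Computing terms: u(1) = 19, u(2) = 1, u(3) = 9, u(4) = 8, u(5) = 11, u(6) = 2, u(7) = 6, u(8) = 17, u(9) = 7, u(10) = 14, u(11) = 16, u(12) = 10, u(13) = 5, u(14) = 20, u(15) = 21, u(16) = 18, u(17) = 4, u(18) = 0, u(19) = 12, u(20) = 22, u(21) = 15, u(22) = 13, u(23) = 19.
The sequence repeats with period 22.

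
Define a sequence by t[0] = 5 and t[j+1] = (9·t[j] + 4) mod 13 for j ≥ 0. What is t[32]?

3

Listing terms: t[0] = 5; t[1] = 10; t[2] = 3; t[3] = 5.
Since t[3] = t[0] = 5, the sequence is periodic with period 3.
So t[32] = t[0 + ((32-0) mod 3)] = t[2] = 3.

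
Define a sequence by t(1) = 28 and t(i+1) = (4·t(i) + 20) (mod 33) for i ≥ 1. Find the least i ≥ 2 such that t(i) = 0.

2

Listing terms: t(1) = 28,  t(2) = 0,  t(3) = 20,  t(4) = 1,  t(5) = 24,  t(6) = 17,  t(7) = 22,  t(8) = 9,  t(9) = 23,  t(10) = 13,  t(11) = 6,  t(12) = 11,  t(13) = 31,  t(14) = 12,  t(15) = 2,  t(16) = 28.
The sequence repeats with period 15.
The value 0 first appears (with i ≥ 2) at t(2).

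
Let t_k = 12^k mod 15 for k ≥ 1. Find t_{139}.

t_1 = 12,  t_2 = 9,  t_3 = 3,  t_4 = 6,  t_5 = 12.
Since t_5 = t_1 = 12, the sequence is periodic with period 4.
(139 - 1) mod 4 = 2, so t_{139} = t_3 = 3.

3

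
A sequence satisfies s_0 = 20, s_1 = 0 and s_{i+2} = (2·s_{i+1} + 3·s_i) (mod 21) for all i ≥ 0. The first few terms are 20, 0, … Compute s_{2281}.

Computing terms: s_0 = 20, s_1 = 0, s_2 = 18, s_3 = 15, s_4 = 0, s_5 = 3, s_6 = 6, s_7 = 0, s_8 = 18.
Since (s_7, s_8) = (s_1, s_2) = (0, 18) (two consecutive terms determine the rest), the sequence is eventually periodic: after a pre-period of length 1 it cycles with period 6.
For i ≥ 1, s_i depends only on (i - 1) mod 6. (2281 - 1) mod 6 = 0, so s_{2281} = s_1 = 0.

0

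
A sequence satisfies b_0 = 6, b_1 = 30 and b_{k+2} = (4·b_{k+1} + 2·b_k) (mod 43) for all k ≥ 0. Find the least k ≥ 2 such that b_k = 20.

6

Computing terms: b_0 = 6,  b_1 = 30,  b_2 = 3,  b_3 = 29,  b_4 = 36,  b_5 = 30,  b_6 = 20,  b_7 = 11,  b_8 = 41,  b_9 = 14,  b_{10} = 9,  b_{11} = 21,  b_{12} = 16,  b_{13} = 20,  b_{14} = 26,  b_{15} = 15,  b_{16} = 26,  b_{17} = 5,  b_{18} = 29,  b_{19} = 40,  b_{20} = 3,  b_{21} = 6,  b_{22} = 30.
The sequence repeats with period 21.
The value 20 first appears (with k ≥ 2) at b_6.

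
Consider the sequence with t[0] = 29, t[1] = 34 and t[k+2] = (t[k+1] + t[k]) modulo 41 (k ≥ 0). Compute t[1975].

21

Computing terms: t[0] = 29,  t[1] = 34,  t[2] = 22,  t[3] = 15,  t[4] = 37,  t[5] = 11,  t[6] = 7,  t[7] = 18,  t[8] = 25,  t[9] = 2,  t[10] = 27,  t[11] = 29,  t[12] = 15,  t[13] = 3,  t[14] = 18,  t[15] = 21,  t[16] = 39,  t[17] = 19,  t[18] = 17,  t[19] = 36,  t[20] = 12,  t[21] = 7,  t[22] = 19,  t[23] = 26,  t[24] = 4,  t[25] = 30,  t[26] = 34,  t[27] = 23,  t[28] = 16,  t[29] = 39,  t[30] = 14,  t[31] = 12,  t[32] = 26,  t[33] = 38,  t[34] = 23,  t[35] = 20,  t[36] = 2,  t[37] = 22,  t[38] = 24,  t[39] = 5,  t[40] = 29,  t[41] = 34.
Since (t[40], t[41]) = (t[0], t[1]) = (29, 34) (two consecutive terms determine the rest), the sequence is periodic with period 40.
So t[1975] = t[0 + ((1975-0) mod 40)] = t[15] = 21.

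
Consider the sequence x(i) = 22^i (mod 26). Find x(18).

14

Computing terms: x(0) = 1,  x(1) = 22,  x(2) = 16,  x(3) = 14,  x(4) = 22.
Since x(4) = x(1) = 22, the sequence is eventually periodic: after a pre-period of length 1 it cycles with period 3.
For i ≥ 1, x(i) depends only on (i - 1) mod 3. (18 - 1) mod 3 = 2, so x(18) = x(3) = 14.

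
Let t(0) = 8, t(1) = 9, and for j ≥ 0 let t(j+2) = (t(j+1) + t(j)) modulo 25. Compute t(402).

Computing terms: t(0) = 8; t(1) = 9; t(2) = 17; t(3) = 1; t(4) = 18; t(5) = 19; t(6) = 12; t(7) = 6; t(8) = 18; t(9) = 24; t(10) = 17; t(11) = 16; t(12) = 8; t(13) = 24; t(14) = 7; t(15) = 6; t(16) = 13; t(17) = 19; t(18) = 7; t(19) = 1; t(20) = 8; t(21) = 9.
The sequence repeats with period 20.
(402 - 0) mod 20 = 2, so t(402) = t(2) = 17.

17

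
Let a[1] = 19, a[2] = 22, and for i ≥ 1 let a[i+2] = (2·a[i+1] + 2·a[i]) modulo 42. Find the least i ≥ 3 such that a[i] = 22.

6

We have a[1] = 19,  a[2] = 22,  a[3] = 40,  a[4] = 40,  a[5] = 34,  a[6] = 22,  a[7] = 28,  a[8] = 16,  a[9] = 4,  a[10] = 40,  a[11] = 4,  a[12] = 4,  a[13] = 16,  a[14] = 40,  a[15] = 28,  a[16] = 10,  a[17] = 34,  a[18] = 4,  a[19] = 34,  a[20] = 34,  a[21] = 10,  a[22] = 4,  a[23] = 28,  a[24] = 22,  a[25] = 16,  a[26] = 34,  a[27] = 16,  a[28] = 16,  a[29] = 22,  a[30] = 34,  a[31] = 28,  a[32] = 40,  a[33] = 10,  a[34] = 16,  a[35] = 10,  a[36] = 10,  a[37] = 40,  a[38] = 16,  a[39] = 28,  a[40] = 4,  a[41] = 22,  a[42] = 10,  a[43] = 22,  a[44] = 22,  a[45] = 4,  a[46] = 10,  a[47] = 28,  a[48] = 34,  a[49] = 40,  a[50] = 22,  a[51] = 40.
Since (a[50], a[51]) = (a[2], a[3]) = (22, 40) (two consecutive terms determine the rest), the sequence is eventually periodic: after a pre-period of length 1 it cycles with period 48.
The value 22 first appears (with i ≥ 3) at a[6].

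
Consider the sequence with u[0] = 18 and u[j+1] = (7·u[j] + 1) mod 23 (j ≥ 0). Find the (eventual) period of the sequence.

Computing terms: u[0] = 18; u[1] = 12; u[2] = 16; u[3] = 21; u[4] = 10; u[5] = 2; u[6] = 15; u[7] = 14; u[8] = 7; u[9] = 4; u[10] = 6; u[11] = 20; u[12] = 3; u[13] = 22; u[14] = 17; u[15] = 5; u[16] = 13; u[17] = 0; u[18] = 1; u[19] = 8; u[20] = 11; u[21] = 9; u[22] = 18.
Since u[22] = u[0] = 18, the sequence is periodic with period 22.

22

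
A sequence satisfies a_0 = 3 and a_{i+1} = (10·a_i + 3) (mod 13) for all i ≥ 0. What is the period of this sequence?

We have a_0 = 3; a_1 = 7; a_2 = 8; a_3 = 5; a_4 = 1; a_5 = 0; a_6 = 3.
The sequence repeats with period 6.

6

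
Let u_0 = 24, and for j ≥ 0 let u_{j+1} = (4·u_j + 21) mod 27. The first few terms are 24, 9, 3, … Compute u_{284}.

Computing terms: u_0 = 24, u_1 = 9, u_2 = 3, u_3 = 6, u_4 = 18, u_5 = 12, u_6 = 15, u_7 = 0, u_8 = 21, u_9 = 24.
Since u_9 = u_0 = 24, the sequence is periodic with period 9.
So u_{284} = u_{0 + ((284-0) mod 9)} = u_5 = 12.

12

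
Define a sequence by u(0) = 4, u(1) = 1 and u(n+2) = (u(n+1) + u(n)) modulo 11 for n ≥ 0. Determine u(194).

0

u(0) = 4, u(1) = 1, u(2) = 5, u(3) = 6, u(4) = 0, u(5) = 6, u(6) = 6, u(7) = 1, u(8) = 7, u(9) = 8, u(10) = 4, u(11) = 1.
The sequence repeats with period 10.
So u(194) = u(0 + ((194-0) mod 10)) = u(4) = 0.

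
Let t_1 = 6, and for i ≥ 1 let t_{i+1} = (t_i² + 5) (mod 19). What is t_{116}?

Listing terms: t_1 = 6, t_2 = 3, t_3 = 14, t_4 = 11, t_5 = 12, t_6 = 16, t_7 = 14.
Since t_7 = t_3 = 14, the sequence is eventually periodic: after a pre-period of length 2 it cycles with period 4.
For i ≥ 3, t_i depends only on (i - 3) mod 4. (116 - 3) mod 4 = 1, so t_{116} = t_4 = 11.

11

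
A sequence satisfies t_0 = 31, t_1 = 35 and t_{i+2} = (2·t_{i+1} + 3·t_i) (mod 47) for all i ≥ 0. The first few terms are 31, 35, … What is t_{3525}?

29

t_0 = 31; t_1 = 35; t_2 = 22; t_3 = 8; t_4 = 35; t_5 = 0; t_6 = 11; t_7 = 22; t_8 = 30; t_9 = 32; t_{10} = 13; t_{11} = 28; t_{12} = 1; t_{13} = 39; t_{14} = 34; t_{15} = 44; t_{16} = 2; t_{17} = 42; t_{18} = 43; t_{19} = 24; t_{20} = 36; t_{21} = 3; t_{22} = 20; t_{23} = 2; t_{24} = 17; t_{25} = 40; t_{26} = 37; t_{27} = 6; t_{28} = 29; t_{29} = 29; t_{30} = 4; t_{31} = 1; t_{32} = 14; t_{33} = 31; t_{34} = 10; t_{35} = 19; t_{36} = 21; t_{37} = 5; t_{38} = 26; t_{39} = 20; t_{40} = 24; t_{41} = 14; t_{42} = 6; t_{43} = 7; t_{44} = 32; t_{45} = 38; t_{46} = 31; t_{47} = 35.
The sequence repeats with period 46.
So t_{3525} = t_{0 + ((3525-0) mod 46)} = t_{29} = 29.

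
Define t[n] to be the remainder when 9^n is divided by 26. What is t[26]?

Computing terms: t[1] = 9, t[2] = 3, t[3] = 1, t[4] = 9.
Since t[4] = t[1] = 9, the sequence is periodic with period 3.
So t[26] = t[1 + ((26-1) mod 3)] = t[2] = 3.

3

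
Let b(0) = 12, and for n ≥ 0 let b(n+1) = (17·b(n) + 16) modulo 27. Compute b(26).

3

Listing terms: b(0) = 12,  b(1) = 4,  b(2) = 3,  b(3) = 13,  b(4) = 21,  b(5) = 22,  b(6) = 12.
Since b(6) = b(0) = 12, the sequence is periodic with period 6.
(26 - 0) mod 6 = 2, so b(26) = b(2) = 3.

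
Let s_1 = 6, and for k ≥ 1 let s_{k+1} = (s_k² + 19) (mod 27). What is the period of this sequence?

We have s_1 = 6, s_2 = 1, s_3 = 20, s_4 = 14, s_5 = 26, s_6 = 20.
Since s_6 = s_3 = 20, the sequence is eventually periodic: after a pre-period of length 2 it cycles with period 3.

3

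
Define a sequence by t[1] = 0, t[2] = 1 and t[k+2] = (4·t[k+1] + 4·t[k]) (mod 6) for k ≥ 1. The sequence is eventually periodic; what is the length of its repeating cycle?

t[1] = 0, t[2] = 1, t[3] = 4, t[4] = 2, t[5] = 0, t[6] = 2, t[7] = 2, t[8] = 4, t[9] = 0, t[10] = 4, t[11] = 4, t[12] = 2.
Since (t[11], t[12]) = (t[3], t[4]) = (4, 2) (two consecutive terms determine the rest), the sequence is eventually periodic: after a pre-period of length 2 it cycles with period 8.

8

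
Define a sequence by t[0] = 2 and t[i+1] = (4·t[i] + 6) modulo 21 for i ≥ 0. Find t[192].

We have t[0] = 2, t[1] = 14, t[2] = 20, t[3] = 2.
The sequence repeats with period 3.
(192 - 0) mod 3 = 0, so t[192] = t[0] = 2.

2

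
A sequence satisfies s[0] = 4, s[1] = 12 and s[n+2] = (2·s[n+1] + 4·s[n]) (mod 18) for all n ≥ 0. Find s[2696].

Computing terms: s[0] = 4,  s[1] = 12,  s[2] = 4,  s[3] = 2,  s[4] = 2,  s[5] = 12,  s[6] = 14,  s[7] = 4,  s[8] = 10,  s[9] = 0,  s[10] = 4,  s[11] = 8,  s[12] = 14,  s[13] = 6,  s[14] = 14,  s[15] = 16,  s[16] = 16,  s[17] = 6,  s[18] = 4,  s[19] = 14,  s[20] = 8,  s[21] = 0,  s[22] = 14,  s[23] = 10,  s[24] = 4,  s[25] = 12.
The sequence repeats with period 24.
So s[2696] = s[0 + ((2696-0) mod 24)] = s[8] = 10.

10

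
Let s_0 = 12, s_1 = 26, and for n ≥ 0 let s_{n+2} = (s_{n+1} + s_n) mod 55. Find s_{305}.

1

Listing terms: s_0 = 12, s_1 = 26, s_2 = 38, s_3 = 9, s_4 = 47, s_5 = 1, s_6 = 48, s_7 = 49, s_8 = 42, s_9 = 36, s_{10} = 23, s_{11} = 4, s_{12} = 27, s_{13} = 31, s_{14} = 3, s_{15} = 34, s_{16} = 37, s_{17} = 16, s_{18} = 53, s_{19} = 14, s_{20} = 12, s_{21} = 26.
Since (s_{20}, s_{21}) = (s_0, s_1) = (12, 26) (two consecutive terms determine the rest), the sequence is periodic with period 20.
(305 - 0) mod 20 = 5, so s_{305} = s_5 = 1.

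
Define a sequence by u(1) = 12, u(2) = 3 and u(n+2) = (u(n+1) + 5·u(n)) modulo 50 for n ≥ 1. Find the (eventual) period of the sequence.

15

Listing terms: u(1) = 12,  u(2) = 3,  u(3) = 13,  u(4) = 28,  u(5) = 43,  u(6) = 33,  u(7) = 48,  u(8) = 13,  u(9) = 3,  u(10) = 18,  u(11) = 33,  u(12) = 23,  u(13) = 38,  u(14) = 3,  u(15) = 43,  u(16) = 8,  u(17) = 23,  u(18) = 13,  u(19) = 28.
Since (u(18), u(19)) = (u(3), u(4)) = (13, 28) (two consecutive terms determine the rest), the sequence is eventually periodic: after a pre-period of length 2 it cycles with period 15.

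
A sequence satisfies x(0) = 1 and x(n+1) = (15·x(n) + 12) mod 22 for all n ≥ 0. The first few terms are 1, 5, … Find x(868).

We have x(0) = 1; x(1) = 5; x(2) = 21; x(3) = 19; x(4) = 11; x(5) = 1.
Since x(5) = x(0) = 1, the sequence is periodic with period 5.
(868 - 0) mod 5 = 3, so x(868) = x(3) = 19.

19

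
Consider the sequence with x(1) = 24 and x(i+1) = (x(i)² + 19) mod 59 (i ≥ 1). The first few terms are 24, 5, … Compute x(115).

44

Listing terms: x(1) = 24, x(2) = 5, x(3) = 44, x(4) = 8, x(5) = 24.
The sequence repeats with period 4.
(115 - 1) mod 4 = 2, so x(115) = x(3) = 44.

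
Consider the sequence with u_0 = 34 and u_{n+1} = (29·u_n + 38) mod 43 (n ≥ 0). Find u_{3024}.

34

u_0 = 34,  u_1 = 35,  u_2 = 21,  u_3 = 2,  u_4 = 10,  u_5 = 27,  u_6 = 4,  u_7 = 25,  u_8 = 32,  u_9 = 20,  u_{10} = 16,  u_{11} = 29,  u_{12} = 19,  u_{13} = 30,  u_{14} = 5,  u_{15} = 11,  u_{16} = 13,  u_{17} = 28,  u_{18} = 33,  u_{19} = 6,  u_{20} = 40,  u_{21} = 37,  u_{22} = 36,  u_{23} = 7,  u_{24} = 26,  u_{25} = 18,  u_{26} = 1,  u_{27} = 24,  u_{28} = 3,  u_{29} = 39,  u_{30} = 8,  u_{31} = 12,  u_{32} = 42,  u_{33} = 9,  u_{34} = 41,  u_{35} = 23,  u_{36} = 17,  u_{37} = 15,  u_{38} = 0,  u_{39} = 38,  u_{40} = 22,  u_{41} = 31,  u_{42} = 34.
The sequence repeats with period 42.
So u_{3024} = u_{0 + ((3024-0) mod 42)} = u_0 = 34.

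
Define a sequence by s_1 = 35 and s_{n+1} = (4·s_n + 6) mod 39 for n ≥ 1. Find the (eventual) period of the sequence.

6

Listing terms: s_1 = 35; s_2 = 29; s_3 = 5; s_4 = 26; s_5 = 32; s_6 = 17; s_7 = 35.
Since s_7 = s_1 = 35, the sequence is periodic with period 6.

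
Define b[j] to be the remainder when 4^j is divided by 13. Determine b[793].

Computing terms: b[1] = 4; b[2] = 3; b[3] = 12; b[4] = 9; b[5] = 10; b[6] = 1; b[7] = 4.
The sequence repeats with period 6.
(793 - 1) mod 6 = 0, so b[793] = b[1] = 4.

4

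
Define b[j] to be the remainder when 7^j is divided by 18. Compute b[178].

7

Listing terms: b[1] = 7,  b[2] = 13,  b[3] = 1,  b[4] = 7.
The sequence repeats with period 3.
(178 - 1) mod 3 = 0, so b[178] = b[1] = 7.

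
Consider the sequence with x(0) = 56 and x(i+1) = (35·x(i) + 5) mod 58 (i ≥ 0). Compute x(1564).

We have x(0) = 56,  x(1) = 51,  x(2) = 50,  x(3) = 15,  x(4) = 8,  x(5) = 53,  x(6) = 4,  x(7) = 29,  x(8) = 34,  x(9) = 35,  x(10) = 12,  x(11) = 19,  x(12) = 32,  x(13) = 23,  x(14) = 56.
Since x(14) = x(0) = 56, the sequence is periodic with period 14.
So x(1564) = x(0 + ((1564-0) mod 14)) = x(10) = 12.

12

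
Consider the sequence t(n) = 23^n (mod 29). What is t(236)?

Computing terms: t(0) = 1, t(1) = 23, t(2) = 7, t(3) = 16, t(4) = 20, t(5) = 25, t(6) = 24, t(7) = 1.
The sequence repeats with period 7.
(236 - 0) mod 7 = 5, so t(236) = t(5) = 25.

25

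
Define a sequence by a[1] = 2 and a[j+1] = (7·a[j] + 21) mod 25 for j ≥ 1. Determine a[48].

8

Computing terms: a[1] = 2, a[2] = 10, a[3] = 16, a[4] = 8, a[5] = 2.
Since a[5] = a[1] = 2, the sequence is periodic with period 4.
(48 - 1) mod 4 = 3, so a[48] = a[4] = 8.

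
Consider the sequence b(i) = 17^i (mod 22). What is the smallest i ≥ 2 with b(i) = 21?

b(1) = 17,  b(2) = 3,  b(3) = 7,  b(4) = 9,  b(5) = 21,  b(6) = 5,  b(7) = 19,  b(8) = 15,  b(9) = 13,  b(10) = 1,  b(11) = 17.
The sequence repeats with period 10.
The value 21 first appears (with i ≥ 2) at b(5).

5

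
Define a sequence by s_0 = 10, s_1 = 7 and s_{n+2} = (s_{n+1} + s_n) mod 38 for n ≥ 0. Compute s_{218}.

Listing terms: s_0 = 10; s_1 = 7; s_2 = 17; s_3 = 24; s_4 = 3; s_5 = 27; s_6 = 30; s_7 = 19; s_8 = 11; s_9 = 30; s_{10} = 3; s_{11} = 33; s_{12} = 36; s_{13} = 31; s_{14} = 29; s_{15} = 22; s_{16} = 13; s_{17} = 35; s_{18} = 10; s_{19} = 7.
Since (s_{18}, s_{19}) = (s_0, s_1) = (10, 7) (two consecutive terms determine the rest), the sequence is periodic with period 18.
(218 - 0) mod 18 = 2, so s_{218} = s_2 = 17.

17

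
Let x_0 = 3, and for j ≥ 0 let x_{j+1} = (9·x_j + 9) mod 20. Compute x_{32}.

3

x_0 = 3; x_1 = 16; x_2 = 13; x_3 = 6; x_4 = 3.
Since x_4 = x_0 = 3, the sequence is periodic with period 4.
So x_{32} = x_{0 + ((32-0) mod 4)} = x_0 = 3.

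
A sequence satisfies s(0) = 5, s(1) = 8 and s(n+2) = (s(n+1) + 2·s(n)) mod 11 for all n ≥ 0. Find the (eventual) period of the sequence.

Listing terms: s(0) = 5,  s(1) = 8,  s(2) = 7,  s(3) = 1,  s(4) = 4,  s(5) = 6,  s(6) = 3,  s(7) = 4,  s(8) = 10,  s(9) = 7,  s(10) = 5,  s(11) = 8.
The sequence repeats with period 10.

10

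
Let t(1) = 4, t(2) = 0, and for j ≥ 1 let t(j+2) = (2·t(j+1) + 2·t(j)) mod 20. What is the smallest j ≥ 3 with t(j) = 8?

3

We have t(1) = 4; t(2) = 0; t(3) = 8; t(4) = 16; t(5) = 8; t(6) = 8; t(7) = 12; t(8) = 0; t(9) = 4; t(10) = 8; t(11) = 4; t(12) = 4; t(13) = 16; t(14) = 0; t(15) = 12; t(16) = 4; t(17) = 12; t(18) = 12; t(19) = 8; t(20) = 0; t(21) = 16; t(22) = 12; t(23) = 16; t(24) = 16; t(25) = 4; t(26) = 0.
Since (t(25), t(26)) = (t(1), t(2)) = (4, 0) (two consecutive terms determine the rest), the sequence is periodic with period 24.
The value 8 first appears (with j ≥ 3) at t(3).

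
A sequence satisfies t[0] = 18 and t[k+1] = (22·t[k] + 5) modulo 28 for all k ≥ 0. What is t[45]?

19

Computing terms: t[0] = 18, t[1] = 9, t[2] = 7, t[3] = 19, t[4] = 3, t[5] = 15, t[6] = 27, t[7] = 11, t[8] = 23, t[9] = 7.
Since t[9] = t[2] = 7, the sequence is eventually periodic: after a pre-period of length 2 it cycles with period 7.
For k ≥ 2, t[k] depends only on (k - 2) mod 7. (45 - 2) mod 7 = 1, so t[45] = t[3] = 19.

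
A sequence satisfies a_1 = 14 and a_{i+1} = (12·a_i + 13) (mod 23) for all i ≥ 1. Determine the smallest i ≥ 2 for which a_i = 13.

4

a_1 = 14; a_2 = 20; a_3 = 0; a_4 = 13; a_5 = 8; a_6 = 17; a_7 = 10; a_8 = 18; a_9 = 22; a_{10} = 1; a_{11} = 2; a_{12} = 14.
Since a_{12} = a_1 = 14, the sequence is periodic with period 11.
The value 13 first appears (with i ≥ 2) at a_4.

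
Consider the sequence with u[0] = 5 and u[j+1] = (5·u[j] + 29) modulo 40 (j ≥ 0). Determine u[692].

9

Computing terms: u[0] = 5; u[1] = 14; u[2] = 19; u[3] = 4; u[4] = 9; u[5] = 34; u[6] = 39; u[7] = 24; u[8] = 29; u[9] = 14.
Since u[9] = u[1] = 14, the sequence is eventually periodic: after a pre-period of length 1 it cycles with period 8.
For j ≥ 1, u[j] depends only on (j - 1) mod 8. (692 - 1) mod 8 = 3, so u[692] = u[4] = 9.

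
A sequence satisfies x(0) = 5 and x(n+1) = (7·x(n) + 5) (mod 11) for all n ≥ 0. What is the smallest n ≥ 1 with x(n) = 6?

x(0) = 5, x(1) = 7, x(2) = 10, x(3) = 9, x(4) = 2, x(5) = 8, x(6) = 6, x(7) = 3, x(8) = 4, x(9) = 0, x(10) = 5.
Since x(10) = x(0) = 5, the sequence is periodic with period 10.
The value 6 first appears (with n ≥ 1) at x(6).

6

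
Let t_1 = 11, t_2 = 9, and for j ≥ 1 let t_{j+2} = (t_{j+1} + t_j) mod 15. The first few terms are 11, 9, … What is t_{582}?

9

Listing terms: t_1 = 11; t_2 = 9; t_3 = 5; t_4 = 14; t_5 = 4; t_6 = 3; t_7 = 7; t_8 = 10; t_9 = 2; t_{10} = 12; t_{11} = 14; t_{12} = 11; t_{13} = 10; t_{14} = 6; t_{15} = 1; t_{16} = 7; t_{17} = 8; t_{18} = 0; t_{19} = 8; t_{20} = 8; t_{21} = 1; t_{22} = 9; t_{23} = 10; t_{24} = 4; t_{25} = 14; t_{26} = 3; t_{27} = 2; t_{28} = 5; t_{29} = 7; t_{30} = 12; t_{31} = 4; t_{32} = 1; t_{33} = 5; t_{34} = 6; t_{35} = 11; t_{36} = 2; t_{37} = 13; t_{38} = 0; t_{39} = 13; t_{40} = 13; t_{41} = 11; t_{42} = 9.
The sequence repeats with period 40.
(582 - 1) mod 40 = 21, so t_{582} = t_{22} = 9.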